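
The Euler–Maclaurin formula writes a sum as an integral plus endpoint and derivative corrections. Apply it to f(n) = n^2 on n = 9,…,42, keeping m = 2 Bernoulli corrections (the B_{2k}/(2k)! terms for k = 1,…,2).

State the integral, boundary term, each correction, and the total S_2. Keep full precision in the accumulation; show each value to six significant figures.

S_2 ≈ 25381.0

The integral term ∫_9^42 x^2 dx = 24453.0.
½[f(9) + f(42)] = ½[81.0000 + 1764.00] = 922.500.
Integral + boundary = 25375.5.
Correction k=1: B_{2}/2! · (f^{(1)}(42) − f^{(1)}(9)) = 1/12 · (84.0000 − 18.0000) = 5.50000.
Running total after k=1: 25381.0.
Correction k=2: B_{4}/4! · (f^{(3)}(42) − f^{(3)}(9)) = −1/720 · (0.00000 − 0.00000) = 0.00000.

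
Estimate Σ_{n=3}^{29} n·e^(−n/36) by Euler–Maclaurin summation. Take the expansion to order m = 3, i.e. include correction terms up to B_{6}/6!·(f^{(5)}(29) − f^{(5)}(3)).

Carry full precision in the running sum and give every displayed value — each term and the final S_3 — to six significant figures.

Integral: ∫_3^29 x·e^(−x/36) dx = 246.138.
Endpoint term: (f(3) + f(29))/2 = (2.76013 + 12.9583)/2 = 7.85924.
So far: 253.997.
Order-1 term: 1/12 · (0.0868855 − 0.843374) = -0.0630407.
Partial sum through k=1: 253.934.
Order-2 term: −1/720 · (0.000756609 − 0.00207057) = 1.82495e-06.
Partial sum through k=2: 253.934.
Order-3 term: 1/30240 · (1.11588e-06 − 2.69321e-06) = -5.21604e-11.

S_3 ≈ 253.934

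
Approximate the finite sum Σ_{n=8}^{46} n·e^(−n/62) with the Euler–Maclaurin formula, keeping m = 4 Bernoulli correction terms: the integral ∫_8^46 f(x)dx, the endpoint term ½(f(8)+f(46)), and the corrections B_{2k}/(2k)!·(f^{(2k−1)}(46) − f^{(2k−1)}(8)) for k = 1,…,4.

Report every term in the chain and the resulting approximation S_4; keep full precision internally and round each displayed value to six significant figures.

S_4 ≈ 640.461

Integral: ∫_8^46 x·e^(−x/62) dx = 626.047.
Boundary: ½(f(8) + f(46)) = ½(7.03156 + 21.9048) = 14.4682.
So far: 640.515.
k=1: B_{2}/(2)! × [f^{(1)}(46) − f^{(1)}(8)] = 1/12 × (0.122888 − 0.765533) = -0.0535538.
Partial sum through k=1: 640.461.
k=2: B_{4}/(4)! × [f^{(3)}(46) − f^{(3)}(8)] = −1/720 × (0.000279727 − 0.000656458) = 5.23237e-07.
Partial sum through k=2: 640.461.
k=3: B_{6}/(6)! × [f^{(5)}(46) − f^{(5)}(8)] = 1/30240 × (1.37223e-07 − 2.89741e-07) = -5.04360e-12.
Partial sum through k=3: 640.461.
k=4: B_{8}/(8)! × [f^{(7)}(46) − f^{(7)}(8)] = −1/1209600 × (5.24652e-11 − 1.06324e-10) = 4.45258e-17.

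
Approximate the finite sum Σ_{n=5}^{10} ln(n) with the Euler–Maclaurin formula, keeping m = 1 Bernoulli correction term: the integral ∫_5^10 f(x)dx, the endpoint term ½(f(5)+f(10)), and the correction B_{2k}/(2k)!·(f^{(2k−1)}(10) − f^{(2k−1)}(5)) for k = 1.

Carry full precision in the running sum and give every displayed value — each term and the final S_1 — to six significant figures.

S_1 ≈ 11.9263

Integral: ∫_5^10 ln(x) dx = 9.97866.
½[f(5) + f(10)] = ½[1.60944 + 2.30259] = 1.95601.
So far: 11.9347.
Correction k=1: B_{2}/2! · (f^{(1)}(10) − f^{(1)}(5)) = 1/12 · (0.100000 − 0.200000) = -0.00833333.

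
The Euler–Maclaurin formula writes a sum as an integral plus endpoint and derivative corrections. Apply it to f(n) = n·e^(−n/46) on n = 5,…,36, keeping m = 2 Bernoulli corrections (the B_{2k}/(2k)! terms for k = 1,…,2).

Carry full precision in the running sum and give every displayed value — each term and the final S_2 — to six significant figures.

∫_5^36 x·e^(−x/46) dx evaluates to 379.767.
Boundary: ½(f(5) + f(36)) = ½(4.48502 + 16.4596) = 10.4723.
So far: 390.240.
Order-1 term: 1/12 · (0.0993939 − 0.799503) = -0.0583424.
After k=1: 390.181.
Order-2 term: −1/720 · (0.000479120 − 0.00122567) = 1.03687e-06.

S_2 ≈ 390.181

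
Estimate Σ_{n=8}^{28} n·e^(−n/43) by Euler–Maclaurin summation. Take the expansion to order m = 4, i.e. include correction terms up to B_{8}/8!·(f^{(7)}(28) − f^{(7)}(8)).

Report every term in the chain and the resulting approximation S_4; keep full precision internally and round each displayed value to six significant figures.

The integral term ∫_8^28 x·e^(−x/43) dx = 228.752.
½[f(8) + f(28)] = ½[6.64188 + 14.6003] = 10.6211.
Integral + boundary = 239.373.
Correction k=1: B_{2}/2! · (f^{(1)}(28) − f^{(1)}(8)) = 1/12 · (0.181897 − 0.675773) = -0.0411563.
Partial sum through k=1: 239.332.
Correction k=2: B_{4}/4! · (f^{(3)}(28) − f^{(3)}(8)) = −1/720 · (0.000662399 − 0.00126352) = 8.34886e-07.
Partial sum through k=2: 239.332.
Correction k=3: B_{6}/6! · (f^{(5)}(28) − f^{(5)}(8)) = 1/30240 · (6.63289e-07 − 1.16904e-06) = -1.67245e-11.
Partial sum through k=3: 239.332.
Correction k=4: B_{8}/8! · (f^{(7)}(28) − f^{(7)}(8)) = −1/1209600 · (5.23705e-10 − 8.94931e-10) = 3.06899e-16.

S_4 ≈ 239.332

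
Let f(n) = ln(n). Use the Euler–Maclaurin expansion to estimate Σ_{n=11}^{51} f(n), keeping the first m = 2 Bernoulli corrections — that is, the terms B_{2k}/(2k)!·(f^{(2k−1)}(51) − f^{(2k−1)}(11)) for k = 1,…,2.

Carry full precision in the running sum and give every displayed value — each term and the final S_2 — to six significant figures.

S_2 ≈ 137.305

∫_11^51 ln(x) dx evaluates to 134.146.
½[f(11) + f(51)] = ½[2.39790 + 3.93183] = 3.16486.
So far: 137.311.
Order-1 term: 1/12 · (0.0196078 − 0.0909091) = -0.00594177.
Running total after k=1: 137.305.
Order-2 term: −1/720 · (1.50772e-05 − 0.00150263) = 2.06605e-06.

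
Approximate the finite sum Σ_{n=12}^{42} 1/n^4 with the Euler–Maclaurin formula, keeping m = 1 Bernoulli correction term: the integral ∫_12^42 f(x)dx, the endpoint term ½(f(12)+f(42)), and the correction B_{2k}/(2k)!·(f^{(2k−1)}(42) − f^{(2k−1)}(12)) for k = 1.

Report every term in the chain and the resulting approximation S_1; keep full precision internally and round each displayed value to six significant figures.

Integral: ∫_12^42 1/x^4 dx = 0.000188402.
Boundary: ½(f(12) + f(42)) = ½(4.82253e-05 + 3.21368e-07) = 2.42733e-05.
Running total after boundary: 0.000212675.
Order-1 term: 1/12 · (-3.06065e-08 − (-1.60751e-05)) = 1.33704e-06.

S_1 ≈ 0.000214012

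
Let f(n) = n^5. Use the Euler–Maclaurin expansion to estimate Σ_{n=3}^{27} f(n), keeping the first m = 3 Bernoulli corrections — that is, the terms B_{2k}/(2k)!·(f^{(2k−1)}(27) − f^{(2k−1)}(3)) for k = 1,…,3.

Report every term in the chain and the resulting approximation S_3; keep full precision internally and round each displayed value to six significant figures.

S_3 ≈ 7.19659e+07

Integral: ∫_3^27 x^5 dx = 6.45700e+07.
Endpoint term: (f(3) + f(27))/2 = (243.000 + 1.43489e+07)/2 = 7.17458e+06.
Integral + boundary = 7.17445e+07.
Correction k=1: B_{2}/2! · (f^{(1)}(27) − f^{(1)}(3)) = 1/12 · (2.65720e+06 − 405.000) = 221400.
Running total after k=1: 7.19659e+07.
Correction k=2: B_{4}/4! · (f^{(3)}(27) − f^{(3)}(3)) = −1/720 · (43740.0 − 540.000) = -60.0000.
Running total after k=2: 7.19659e+07.
Correction k=3: B_{6}/6! · (f^{(5)}(27) − f^{(5)}(3)) = 1/30240 · (120.000 − 120.000) = 0.00000.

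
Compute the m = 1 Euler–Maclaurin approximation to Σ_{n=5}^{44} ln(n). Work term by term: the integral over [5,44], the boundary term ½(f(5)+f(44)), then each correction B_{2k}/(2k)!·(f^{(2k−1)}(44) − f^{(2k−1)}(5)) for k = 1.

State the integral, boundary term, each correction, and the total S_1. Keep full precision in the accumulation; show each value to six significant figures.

S_1 ≈ 122.139

∫_5^44 ln(x) dx evaluates to 119.457.
½[f(5) + f(44)] = ½[1.60944 + 3.78419] = 2.69681.
Running total after boundary: 122.154.
k=1: B_{2}/(2)! × [f^{(1)}(44) − f^{(1)}(5)] = 1/12 × (0.0227273 − 0.200000) = -0.0147727.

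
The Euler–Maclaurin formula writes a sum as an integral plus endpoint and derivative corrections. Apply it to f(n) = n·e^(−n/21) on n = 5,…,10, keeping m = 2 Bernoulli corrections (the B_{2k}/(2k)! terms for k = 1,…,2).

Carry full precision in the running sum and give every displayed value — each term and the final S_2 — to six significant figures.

S_2 ≈ 31.0053

The integral term ∫_5^10 x·e^(−x/21) dx = 25.9522.
½[f(5) + f(10)] = ½[3.94064 + 6.21145] = 5.07604.
Integral + boundary = 31.0282.
Correction k=1: B_{2}/2! · (f^{(1)}(10) − f^{(1)}(5)) = 1/12 · (0.325362 − 0.600478) = -0.0229264.
Running total after k=1: 31.0053.
Correction k=2: B_{4}/4! · (f^{(3)}(10) − f^{(3)}(5)) = −1/720 · (0.00355477 − 0.00493590) = 1.91825e-06.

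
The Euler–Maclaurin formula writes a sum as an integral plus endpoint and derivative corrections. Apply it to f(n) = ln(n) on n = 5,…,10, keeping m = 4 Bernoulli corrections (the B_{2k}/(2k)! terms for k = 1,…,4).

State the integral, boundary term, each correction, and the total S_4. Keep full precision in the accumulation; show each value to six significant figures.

∫_5^10 ln(x) dx evaluates to 9.97866.
½[f(5) + f(10)] = ½[1.60944 + 2.30259] = 1.95601.
Running total after boundary: 11.9347.
Order-1 term: 1/12 · (0.100000 − 0.200000) = -0.00833333.
After k=1: 11.9263.
Order-2 term: −1/720 · (0.00200000 − 0.0160000) = 1.94444e-05.
After k=2: 11.9264.
Order-3 term: 1/30240 · (0.000240000 − 0.00768000) = -2.46032e-07.
After k=3: 11.9264.
Order-4 term: −1/1209600 · (7.20000e-05 − 0.00921600) = 7.55952e-09.

S_4 ≈ 11.9264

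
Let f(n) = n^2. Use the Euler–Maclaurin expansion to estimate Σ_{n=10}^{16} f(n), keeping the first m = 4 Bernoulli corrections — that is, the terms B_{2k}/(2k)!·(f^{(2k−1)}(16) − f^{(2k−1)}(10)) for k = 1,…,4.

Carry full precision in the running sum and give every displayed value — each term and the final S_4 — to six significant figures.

S_4 ≈ 1211.00

The integral term ∫_10^16 x^2 dx = 1032.00.
Boundary: ½(f(10) + f(16)) = ½(100.000 + 256.000) = 178.000.
Running total after boundary: 1210.00.
Correction k=1: B_{2}/2! · (f^{(1)}(16) − f^{(1)}(10)) = 1/12 · (32.0000 − 20.0000) = 1.00000.
Running total after k=1: 1211.00.
Correction k=2: B_{4}/4! · (f^{(3)}(16) − f^{(3)}(10)) = −1/720 · (0.00000 − 0.00000) = 0.00000.
Running total after k=2: 1211.00.
Correction k=3: B_{6}/6! · (f^{(5)}(16) − f^{(5)}(10)) = 1/30240 · (0.00000 − 0.00000) = 0.00000.
Running total after k=3: 1211.00.
Correction k=4: B_{8}/8! · (f^{(7)}(16) − f^{(7)}(10)) = −1/1209600 · (0.00000 − 0.00000) = 0.00000.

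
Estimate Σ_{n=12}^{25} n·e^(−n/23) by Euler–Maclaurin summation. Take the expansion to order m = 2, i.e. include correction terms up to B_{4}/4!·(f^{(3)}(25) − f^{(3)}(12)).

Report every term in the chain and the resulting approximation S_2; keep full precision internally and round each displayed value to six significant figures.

S_2 ≈ 113.193

The integral term ∫_12^25 x·e^(−x/23) dx = 105.443.
Endpoint term: (f(12) + f(25))/2 = (7.12185 + 8.43103)/2 = 7.77644.
Running total after boundary: 113.219.
Order-1 term: 1/12 · (-0.0293253 − 0.283842) = -0.0260973.
Running total after k=1: 113.193.
Order-2 term: −1/720 · (0.00121958 − 0.00278037) = 2.16777e-06.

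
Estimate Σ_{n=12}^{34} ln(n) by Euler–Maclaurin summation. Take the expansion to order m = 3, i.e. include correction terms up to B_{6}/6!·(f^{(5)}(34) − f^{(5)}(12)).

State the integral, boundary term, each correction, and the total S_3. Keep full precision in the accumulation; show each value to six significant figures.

The integral term ∫_12^34 ln(x) dx = 68.0774.
½[f(12) + f(34)] = ½[2.48491 + 3.52636] = 3.00563.
Running total after boundary: 71.0830.
Order-1 term: 1/12 · (0.0294118 − 0.0833333) = -0.00449346.
Running total after k=1: 71.0785.
Order-2 term: −1/720 · (5.08854e-05 − 0.00115741) = 1.53684e-06.
Running total after k=2: 71.0785.
Order-3 term: 1/30240 · (5.28222e-07 − 9.64506e-05) = -3.17204e-09.

S_3 ≈ 71.0785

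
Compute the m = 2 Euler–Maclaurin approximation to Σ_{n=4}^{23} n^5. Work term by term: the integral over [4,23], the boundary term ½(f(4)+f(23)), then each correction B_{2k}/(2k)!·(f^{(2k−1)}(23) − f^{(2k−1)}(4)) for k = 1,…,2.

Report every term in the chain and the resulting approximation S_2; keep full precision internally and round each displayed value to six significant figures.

S_2 ≈ 2.80071e+07

∫_4^23 x^5 dx evaluates to 2.46720e+07.
Boundary: ½(f(4) + f(23)) = ½(1024.00 + 6.43634e+06) = 3.21868e+06.
So far: 2.78906e+07.
k=1: B_{2}/(2)! × [f^{(1)}(23) − f^{(1)}(4)] = 1/12 × (1.39920e+06 − 1280.00) = 116494.
After k=1: 2.80071e+07.
k=2: B_{4}/(4)! × [f^{(3)}(23) − f^{(3)}(4)] = −1/720 × (31740.0 − 960.000) = -42.7500.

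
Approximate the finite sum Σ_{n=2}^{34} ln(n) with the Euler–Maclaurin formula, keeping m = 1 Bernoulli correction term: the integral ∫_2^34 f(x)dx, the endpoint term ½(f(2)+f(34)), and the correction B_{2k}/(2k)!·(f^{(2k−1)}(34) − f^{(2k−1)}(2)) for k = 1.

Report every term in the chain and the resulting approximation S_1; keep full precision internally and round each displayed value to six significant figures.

S_1 ≈ 88.5805

The integral term ∫_2^34 ln(x) dx = 86.5100.
Boundary: ½(f(2) + f(34)) = ½(0.693147 + 3.52636) = 2.10975.
Running total after boundary: 88.6197.
Correction k=1: B_{2}/2! · (f^{(1)}(34) − f^{(1)}(2)) = 1/12 · (0.0294118 − 0.500000) = -0.0392157.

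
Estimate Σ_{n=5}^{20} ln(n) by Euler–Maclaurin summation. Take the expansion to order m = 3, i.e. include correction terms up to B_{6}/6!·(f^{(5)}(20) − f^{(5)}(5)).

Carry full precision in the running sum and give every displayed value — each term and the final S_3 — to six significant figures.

S_3 ≈ 39.1576

The integral term ∫_5^20 ln(x) dx = 36.8675.
Boundary: ½(f(5) + f(20)) = ½(1.60944 + 2.99573) = 2.30259.
Integral + boundary = 39.1700.
Order-1 term: 1/12 · (0.0500000 − 0.200000) = -0.0125000.
Running total after k=1: 39.1575.
Order-2 term: −1/720 · (0.000250000 − 0.0160000) = 2.18750e-05.
Running total after k=2: 39.1576.
Order-3 term: 1/30240 · (7.50000e-06 − 0.00768000) = -2.53720e-07.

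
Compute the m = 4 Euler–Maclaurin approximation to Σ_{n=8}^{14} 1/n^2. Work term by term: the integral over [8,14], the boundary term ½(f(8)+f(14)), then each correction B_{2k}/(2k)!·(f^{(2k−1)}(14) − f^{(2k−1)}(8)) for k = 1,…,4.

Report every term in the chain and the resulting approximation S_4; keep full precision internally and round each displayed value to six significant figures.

S_4 ≈ 0.0641988

The integral term ∫_8^14 1/x^2 dx = 0.0535714.
½[f(8) + f(14)] = ½[0.0156250 + 0.00510204] = 0.0103635.
So far: 0.0639349.
Order-1 term: 1/12 · (-0.000728863 − (-0.00390625)) = 0.000264782.
Running total after k=1: 0.0641997.
Order-2 term: −1/720 · (-4.46243e-05 − (-0.000732422)) = -9.55274e-07.
Running total after k=2: 0.0641988.
Order-3 term: 1/30240 · (-6.83024e-06 − (-0.000343323)) = 1.11274e-08.
Running total after k=3: 0.0641988.
Order-4 term: −1/1209600 · (-1.95150e-06 − (-0.000300407)) = -2.46739e-10.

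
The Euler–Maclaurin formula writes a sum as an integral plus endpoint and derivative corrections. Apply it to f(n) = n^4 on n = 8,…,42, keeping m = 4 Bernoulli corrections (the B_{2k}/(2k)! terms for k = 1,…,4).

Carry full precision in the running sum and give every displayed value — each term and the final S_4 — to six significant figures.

S_4 ≈ 2.77141e+07

The integral term ∫_8^42 x^4 dx = 2.61317e+07.
Boundary: ½(f(8) + f(42)) = ½(4096.00 + 3.11170e+06) = 1.55790e+06.
Running total after boundary: 2.76896e+07.
k=1: B_{2}/(2)! × [f^{(1)}(42) − f^{(1)}(8)] = 1/12 × (296352 − 2048.00) = 24525.3.
Running total after k=1: 2.77141e+07.
k=2: B_{4}/(4)! × [f^{(3)}(42) − f^{(3)}(8)] = −1/720 × (1008.00 − 192.000) = -1.13333.
Running total after k=2: 2.77141e+07.
k=3: B_{6}/(6)! × [f^{(5)}(42) − f^{(5)}(8)] = 1/30240 × (0.00000 − 0.00000) = 0.00000.
Running total after k=3: 2.77141e+07.
k=4: B_{8}/(8)! × [f^{(7)}(42) − f^{(7)}(8)] = −1/1209600 × (0.00000 − 0.00000) = 0.00000.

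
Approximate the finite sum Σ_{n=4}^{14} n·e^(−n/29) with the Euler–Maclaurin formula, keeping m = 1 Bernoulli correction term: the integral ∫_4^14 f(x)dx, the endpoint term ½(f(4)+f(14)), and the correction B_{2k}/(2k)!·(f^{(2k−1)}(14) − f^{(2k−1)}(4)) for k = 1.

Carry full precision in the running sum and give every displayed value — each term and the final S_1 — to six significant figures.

The integral term ∫_4^14 x·e^(−x/29) dx = 64.2017.
Boundary: ½(f(4) + f(14)) = ½(3.48464 + 8.63910) = 6.06187.
So far: 70.2636.
Order-1 term: 1/12 · (0.319179 − 0.750999) = -0.0359850.

S_1 ≈ 70.2276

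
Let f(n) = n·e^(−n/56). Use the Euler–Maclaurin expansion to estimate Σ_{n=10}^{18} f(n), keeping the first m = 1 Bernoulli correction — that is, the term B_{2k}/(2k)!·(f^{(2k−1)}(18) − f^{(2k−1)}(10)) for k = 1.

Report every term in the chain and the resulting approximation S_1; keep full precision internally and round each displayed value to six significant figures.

The integral term ∫_10^18 x·e^(−x/56) dx = 86.7062.
Endpoint term: (f(10) + f(18))/2 = (8.36464 + 13.0520)/2 = 10.7083.
So far: 97.4145.
Order-1 term: 1/12 · (0.492041 − 0.687096) = -0.0162546.

S_1 ≈ 97.3983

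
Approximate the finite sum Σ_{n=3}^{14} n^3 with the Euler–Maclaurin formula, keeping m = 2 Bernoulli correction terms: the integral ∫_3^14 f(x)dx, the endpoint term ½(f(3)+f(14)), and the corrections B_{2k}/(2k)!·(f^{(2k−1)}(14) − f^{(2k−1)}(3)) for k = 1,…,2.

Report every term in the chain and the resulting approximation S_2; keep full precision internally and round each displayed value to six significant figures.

S_2 ≈ 11016.0

∫_3^14 x^3 dx evaluates to 9583.75.
Endpoint term: (f(3) + f(14))/2 = (27.0000 + 2744.00)/2 = 1385.50.
So far: 10969.2.
k=1: B_{2}/(2)! × [f^{(1)}(14) − f^{(1)}(3)] = 1/12 × (588.000 − 27.0000) = 46.7500.
Partial sum through k=1: 11016.0.
k=2: B_{4}/(4)! × [f^{(3)}(14) − f^{(3)}(3)] = −1/720 × (6.00000 − 6.00000) = 0.00000.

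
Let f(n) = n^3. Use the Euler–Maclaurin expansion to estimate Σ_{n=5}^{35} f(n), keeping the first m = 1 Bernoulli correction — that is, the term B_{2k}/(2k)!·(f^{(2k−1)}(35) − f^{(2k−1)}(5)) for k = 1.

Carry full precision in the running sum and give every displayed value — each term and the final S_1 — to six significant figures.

S_1 ≈ 396800

The integral term ∫_5^35 x^3 dx = 375000.
½[f(5) + f(35)] = ½[125.000 + 42875.0] = 21500.0.
So far: 396500.
k=1: B_{2}/(2)! × [f^{(1)}(35) − f^{(1)}(5)] = 1/12 × (3675.00 − 75.0000) = 300.000.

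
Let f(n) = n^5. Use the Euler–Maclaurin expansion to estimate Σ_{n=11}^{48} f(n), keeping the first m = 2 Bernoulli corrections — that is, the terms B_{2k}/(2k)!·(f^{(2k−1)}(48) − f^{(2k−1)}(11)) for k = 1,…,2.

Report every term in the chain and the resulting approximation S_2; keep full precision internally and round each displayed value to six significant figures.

S_2 ≈ 2.16782e+09

Integral: ∫_11^48 x^5 dx = 2.03814e+09.
Endpoint term: (f(11) + f(48))/2 = (161051 + 2.54804e+08)/2 = 1.27483e+08.
Integral + boundary = 2.16562e+09.
k=1: B_{2}/(2)! × [f^{(1)}(48) − f^{(1)}(11)] = 1/12 × (2.65421e+07 − 73205.0) = 2.20574e+06.
After k=1: 2.16782e+09.
k=2: B_{4}/(4)! × [f^{(3)}(48) − f^{(3)}(11)] = −1/720 × (138240 − 7260.00) = -181.917.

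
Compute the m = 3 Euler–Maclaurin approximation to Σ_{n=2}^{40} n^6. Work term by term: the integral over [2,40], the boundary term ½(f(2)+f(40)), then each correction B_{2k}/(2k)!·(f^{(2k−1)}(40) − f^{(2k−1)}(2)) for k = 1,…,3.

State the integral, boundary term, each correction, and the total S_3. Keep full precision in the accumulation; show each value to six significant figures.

∫_2^40 x^6 dx evaluates to 2.34057e+10.
Endpoint term: (f(2) + f(40))/2 = (64.0000 + 4.09600e+09)/2 = 2.04800e+09.
Integral + boundary = 2.54537e+10.
Order-1 term: 1/12 · (6.14400e+08 − 192.000) = 5.12000e+07.
Running total after k=1: 2.55049e+10.
Order-2 term: −1/720 · (7.68000e+06 − 960.000) = -10665.3.
Running total after k=2: 2.55049e+10.
Order-3 term: 1/30240 · (28800.0 − 1440.00) = 0.904762.

S_3 ≈ 2.55049e+10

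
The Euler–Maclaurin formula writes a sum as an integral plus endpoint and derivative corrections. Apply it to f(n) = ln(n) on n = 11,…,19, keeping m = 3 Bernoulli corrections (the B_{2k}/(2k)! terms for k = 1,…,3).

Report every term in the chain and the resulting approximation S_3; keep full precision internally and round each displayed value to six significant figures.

S_3 ≈ 24.2355

The integral term ∫_11^19 ln(x) dx = 21.5675.
Endpoint term: (f(11) + f(19))/2 = (2.39790 + 2.94444)/2 = 2.67117.
So far: 24.2387.
k=1: B_{2}/(2)! × [f^{(1)}(19) − f^{(1)}(11)] = 1/12 × (0.0526316 − 0.0909091) = -0.00318979.
Running total after k=1: 24.2355.
k=2: B_{4}/(4)! × [f^{(3)}(19) − f^{(3)}(11)] = −1/720 × (0.000291588 − 0.00150263) = 1.68200e-06.
Running total after k=2: 24.2355.
k=3: B_{6}/(6)! × [f^{(5)}(19) − f^{(5)}(11)] = 1/30240 × (9.69267e-06 − 0.000149021) = -4.60742e-09.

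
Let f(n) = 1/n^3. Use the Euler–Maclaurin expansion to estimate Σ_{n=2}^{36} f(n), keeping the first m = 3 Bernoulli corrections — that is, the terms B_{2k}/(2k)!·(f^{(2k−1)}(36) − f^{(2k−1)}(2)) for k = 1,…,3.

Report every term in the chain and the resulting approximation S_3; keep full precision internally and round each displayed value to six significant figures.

The integral term ∫_2^36 1/x^3 dx = 0.124614.
Endpoint term: (f(2) + f(36))/2 = (0.125000 + 2.14335e-05)/2 = 0.0625107.
Integral + boundary = 0.187125.
Order-1 term: 1/12 · (-1.78612e-06 − (-0.187500)) = 0.0156249.
After k=1: 0.202750.
Order-2 term: −1/720 · (-2.75636e-08 − (-0.937500)) = -0.00130208.
After k=2: 0.201448.
Order-3 term: 1/30240 · (-8.93265e-10 − (-9.84375)) = 0.000325521.

S_3 ≈ 0.201773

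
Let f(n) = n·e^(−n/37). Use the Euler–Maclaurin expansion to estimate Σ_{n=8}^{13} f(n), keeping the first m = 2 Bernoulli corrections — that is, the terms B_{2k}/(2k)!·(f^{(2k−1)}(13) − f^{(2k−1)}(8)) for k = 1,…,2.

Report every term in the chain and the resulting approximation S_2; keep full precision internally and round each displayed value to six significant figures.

S_2 ≈ 47.1288

Integral: ∫_8^13 x·e^(−x/37) dx = 39.3468.
Endpoint term: (f(8) + f(13))/2 = (6.44449 + 9.14857)/2 = 7.79653.
Running total after boundary: 47.1433.
Order-1 term: 1/12 · (0.456478 − 0.631386) = -0.0145757.
Partial sum through k=1: 47.1288.
Order-2 term: −1/720 · (0.00136154 − 0.00163806) = 3.84057e-07.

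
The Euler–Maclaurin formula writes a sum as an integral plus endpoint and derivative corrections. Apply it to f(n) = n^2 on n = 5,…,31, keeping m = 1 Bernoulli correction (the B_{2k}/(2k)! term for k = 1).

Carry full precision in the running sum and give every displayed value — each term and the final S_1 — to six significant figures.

The integral term ∫_5^31 x^2 dx = 9888.67.
½[f(5) + f(31)] = ½[25.0000 + 961.000] = 493.000.
So far: 10381.7.
Correction k=1: B_{2}/2! · (f^{(1)}(31) − f^{(1)}(5)) = 1/12 · (62.0000 − 10.0000) = 4.33333.

S_1 ≈ 10386.0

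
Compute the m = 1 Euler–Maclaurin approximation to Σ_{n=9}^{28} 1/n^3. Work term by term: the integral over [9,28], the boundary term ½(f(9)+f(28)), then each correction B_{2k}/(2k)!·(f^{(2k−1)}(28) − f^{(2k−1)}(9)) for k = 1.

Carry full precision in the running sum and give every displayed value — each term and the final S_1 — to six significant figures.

S_1 ≈ 0.00628143

∫_9^28 1/x^3 dx evaluates to 0.00553508.
Endpoint term: (f(9) + f(28))/2 = (0.00137174 + 4.55539e-05)/2 = 0.000708648.
Running total after boundary: 0.00624373.
Correction k=1: B_{2}/2! · (f^{(1)}(28) − f^{(1)}(9)) = 1/12 · (-4.88078e-06 − (-0.000457247)) = 3.76972e-05.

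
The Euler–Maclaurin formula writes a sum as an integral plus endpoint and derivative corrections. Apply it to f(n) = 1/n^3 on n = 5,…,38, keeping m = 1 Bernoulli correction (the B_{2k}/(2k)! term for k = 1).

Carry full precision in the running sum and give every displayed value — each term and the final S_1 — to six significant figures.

S_1 ≈ 0.0240627

∫_5^38 1/x^3 dx evaluates to 0.0196537.
Boundary: ½(f(5) + f(38)) = ½(0.00800000 + 1.82242e-05) = 0.00400911.
So far: 0.0236629.
k=1: B_{2}/(2)! × [f^{(1)}(38) − f^{(1)}(5)] = 1/12 × (-1.43876e-06 − (-0.00480000)) = 0.000399880.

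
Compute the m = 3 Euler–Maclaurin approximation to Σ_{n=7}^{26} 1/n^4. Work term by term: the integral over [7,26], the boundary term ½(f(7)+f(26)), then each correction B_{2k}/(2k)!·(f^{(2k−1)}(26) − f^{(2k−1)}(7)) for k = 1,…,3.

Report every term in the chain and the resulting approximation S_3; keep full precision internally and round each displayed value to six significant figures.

∫_7^26 1/x^4 dx evaluates to 0.000952852.
Boundary: ½(f(7) + f(26)) = ½(0.000416493 + 2.18830e-06) = 0.000209341.
Running total after boundary: 0.00116219.
Order-1 term: 1/12 · (-3.36661e-07 − (-0.000237996)) = 1.98050e-05.
Partial sum through k=1: 0.00118200.
Order-2 term: −1/720 · (-1.49406e-08 − (-0.000145712)) = -2.02357e-07.
Partial sum through k=2: 0.00118180.
Order-3 term: 1/30240 · (-1.23768e-09 − (-0.000166528)) = 5.50683e-09.

S_3 ≈ 0.00118180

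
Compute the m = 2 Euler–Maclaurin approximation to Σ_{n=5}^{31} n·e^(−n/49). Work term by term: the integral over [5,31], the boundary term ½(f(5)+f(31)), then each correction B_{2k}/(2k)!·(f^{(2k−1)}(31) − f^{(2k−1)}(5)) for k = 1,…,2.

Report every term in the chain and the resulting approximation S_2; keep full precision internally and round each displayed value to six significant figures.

Integral: ∫_5^31 x·e^(−x/49) dx = 307.090.
Boundary: ½(f(5) + f(31)) = ½(4.51496 + 16.4666) = 10.4908.
Integral + boundary = 317.581.
Correction k=1: B_{2}/2! · (f^{(1)}(31) − f^{(1)}(5)) = 1/12 · (0.195128 − 0.810851) = -0.0513102.
Running total after k=1: 317.530.
Correction k=2: B_{4}/4! · (f^{(3)}(31) − f^{(3)}(5)) = −1/720 · (0.000523736 − 0.00108989) = 7.86332e-07.

S_2 ≈ 317.530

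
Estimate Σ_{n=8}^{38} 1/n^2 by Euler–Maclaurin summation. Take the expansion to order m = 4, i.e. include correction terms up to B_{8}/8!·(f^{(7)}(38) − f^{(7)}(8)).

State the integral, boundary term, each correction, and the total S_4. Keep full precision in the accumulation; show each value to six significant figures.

S_4 ≈ 0.107164

Integral: ∫_8^38 1/x^2 dx = 0.0986842.
Endpoint term: (f(8) + f(38))/2 = (0.0156250 + 0.000692521)/2 = 0.00815876.
Running total after boundary: 0.106843.
k=1: B_{2}/(2)! × [f^{(1)}(38) − f^{(1)}(8)] = 1/12 × (-3.64485e-05 − (-0.00390625)) = 0.000322483.
Partial sum through k=1: 0.107165.
k=2: B_{4}/(4)! × [f^{(3)}(38) − f^{(3)}(8)] = −1/720 × (-3.02896e-07 − (-0.000732422)) = -1.01683e-06.
Partial sum through k=2: 0.107164.
k=3: B_{6}/(6)! × [f^{(5)}(38) − f^{(5)}(8)] = 1/30240 × (-6.29285e-09 − (-0.000343323)) = 1.13531e-08.
Partial sum through k=3: 0.107164.
k=4: B_{8}/(8)! × [f^{(7)}(38) − f^{(7)}(8)] = −1/1209600 × (-2.44044e-10 − (-0.000300407)) = -2.48352e-10.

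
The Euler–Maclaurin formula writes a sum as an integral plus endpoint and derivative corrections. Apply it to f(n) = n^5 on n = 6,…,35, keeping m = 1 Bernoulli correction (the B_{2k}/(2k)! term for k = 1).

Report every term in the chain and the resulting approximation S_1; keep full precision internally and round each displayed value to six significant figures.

The integral term ∫_6^35 x^5 dx = 3.06370e+08.
Boundary: ½(f(6) + f(35)) = ½(7776.00 + 5.25219e+07) = 2.62648e+07.
Running total after boundary: 3.32635e+08.
Order-1 term: 1/12 · (7.50312e+06 − 6480.00) = 624720.

S_1 ≈ 3.33259e+08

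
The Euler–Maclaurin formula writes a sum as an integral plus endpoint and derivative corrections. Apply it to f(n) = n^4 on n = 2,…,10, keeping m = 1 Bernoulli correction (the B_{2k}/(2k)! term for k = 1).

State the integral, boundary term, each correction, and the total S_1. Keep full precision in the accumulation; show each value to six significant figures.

The integral term ∫_2^10 x^4 dx = 19993.6.
Endpoint term: (f(2) + f(10))/2 = (16.0000 + 10000.0)/2 = 5008.00.
Running total after boundary: 25001.6.
Correction k=1: B_{2}/2! · (f^{(1)}(10) − f^{(1)}(2)) = 1/12 · (4000.00 − 32.0000) = 330.667.

S_1 ≈ 25332.3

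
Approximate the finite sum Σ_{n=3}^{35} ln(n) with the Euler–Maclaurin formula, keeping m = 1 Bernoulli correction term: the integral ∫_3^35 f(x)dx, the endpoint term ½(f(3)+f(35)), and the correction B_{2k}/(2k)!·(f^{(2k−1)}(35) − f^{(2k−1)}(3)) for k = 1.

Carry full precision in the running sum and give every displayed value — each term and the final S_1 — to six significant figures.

∫_3^35 ln(x) dx evaluates to 89.1413.
Boundary: ½(f(3) + f(35)) = ½(1.09861 + 3.55535) = 2.32698.
So far: 91.4683.
Correction k=1: B_{2}/2! · (f^{(1)}(35) − f^{(1)}(3)) = 1/12 · (0.0285714 − 0.333333) = -0.0253968.

S_1 ≈ 91.4429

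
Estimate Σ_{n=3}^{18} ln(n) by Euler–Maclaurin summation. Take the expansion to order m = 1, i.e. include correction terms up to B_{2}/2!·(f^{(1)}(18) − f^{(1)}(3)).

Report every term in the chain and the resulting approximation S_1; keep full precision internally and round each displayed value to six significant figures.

Integral: ∫_3^18 ln(x) dx = 33.7309.
½[f(3) + f(18)] = ½[1.09861 + 2.89037] = 1.99449.
Running total after boundary: 35.7253.
Correction k=1: B_{2}/2! · (f^{(1)}(18) − f^{(1)}(3)) = 1/12 · (0.0555556 − 0.333333) = -0.0231481.

S_1 ≈ 35.7022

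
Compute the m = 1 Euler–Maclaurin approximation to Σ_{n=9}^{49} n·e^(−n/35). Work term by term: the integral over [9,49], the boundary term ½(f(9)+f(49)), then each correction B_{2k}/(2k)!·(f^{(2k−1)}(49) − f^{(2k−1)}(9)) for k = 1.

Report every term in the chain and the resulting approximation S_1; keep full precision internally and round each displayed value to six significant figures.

S_1 ≈ 475.287

∫_9^49 x·e^(−x/35) dx evaluates to 465.822.
Endpoint term: (f(9) + f(49))/2 = (6.95932 + 12.0833)/2 = 9.52129.
So far: 475.343.
Order-1 term: 1/12 · (-0.0986388 − 0.574420) = -0.0560882.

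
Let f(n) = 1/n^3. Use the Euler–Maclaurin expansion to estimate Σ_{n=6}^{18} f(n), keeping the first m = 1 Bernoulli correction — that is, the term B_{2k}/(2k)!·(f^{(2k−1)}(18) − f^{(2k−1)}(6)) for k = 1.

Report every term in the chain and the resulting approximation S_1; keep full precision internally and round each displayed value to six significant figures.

S_1 ≈ 0.0149367

∫_6^18 1/x^3 dx evaluates to 0.0123457.
Endpoint term: (f(6) + f(18))/2 = (0.00462963 + 0.000171468)/2 = 0.00240055.
So far: 0.0147462.
Order-1 term: 1/12 · (-2.85780e-05 − (-0.00231481)) = 0.000190520.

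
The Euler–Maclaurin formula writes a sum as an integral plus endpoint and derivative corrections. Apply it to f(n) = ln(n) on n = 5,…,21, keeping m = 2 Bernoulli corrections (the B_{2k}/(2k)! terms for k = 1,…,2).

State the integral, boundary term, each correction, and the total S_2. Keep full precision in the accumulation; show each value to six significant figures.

∫_5^21 ln(x) dx evaluates to 39.8878.
½[f(5) + f(21)] = ½[1.60944 + 3.04452] = 2.32698.
So far: 42.2148.
Correction k=1: B_{2}/2! · (f^{(1)}(21) − f^{(1)}(5)) = 1/12 · (0.0476190 − 0.200000) = -0.0126984.
After k=1: 42.2021.
Correction k=2: B_{4}/4! · (f^{(3)}(21) − f^{(3)}(5)) = −1/720 · (0.000215959 − 0.0160000) = 2.19223e-05.

S_2 ≈ 42.2021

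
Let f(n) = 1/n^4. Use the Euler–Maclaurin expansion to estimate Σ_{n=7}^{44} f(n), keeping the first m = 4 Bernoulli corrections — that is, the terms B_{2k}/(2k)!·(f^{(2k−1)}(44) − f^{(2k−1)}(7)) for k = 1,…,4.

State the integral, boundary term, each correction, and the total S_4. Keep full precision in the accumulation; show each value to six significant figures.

S_4 ≈ 0.00119592

The integral term ∫_7^44 1/x^4 dx = 0.000967904.
Endpoint term: (f(7) + f(44))/2 = (0.000416493 + 2.66802e-07)/2 = 0.000208380.
Running total after boundary: 0.00117628.
k=1: B_{2}/(2)! × [f^{(1)}(44) − f^{(1)}(7)] = 1/12 × (-2.42547e-08 − (-0.000237996)) = 1.98310e-05.
Running total after k=1: 0.00119612.
k=2: B_{4}/(4)! × [f^{(3)}(44) − f^{(3)}(7)] = −1/720 × (-3.75848e-10 − (-0.000145712)) = -2.02377e-07.
Running total after k=2: 0.00119591.
k=3: B_{6}/(6)! × [f^{(5)}(44) − f^{(5)}(7)] = 1/30240 × (-1.08716e-11 − (-0.000166528)) = 5.50687e-09.
Running total after k=3: 0.00119592.
k=4: B_{8}/(8)! × [f^{(7)}(44) − f^{(7)}(7)] = −1/1209600 × (-5.05397e-13 − (-0.000305868)) = -2.52867e-10.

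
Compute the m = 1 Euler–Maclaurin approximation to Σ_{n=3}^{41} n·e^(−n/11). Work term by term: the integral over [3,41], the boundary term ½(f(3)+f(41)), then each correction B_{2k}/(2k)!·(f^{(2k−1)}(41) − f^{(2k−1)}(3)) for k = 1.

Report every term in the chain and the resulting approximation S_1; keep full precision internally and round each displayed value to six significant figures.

S_1 ≈ 105.062

∫_3^41 x·e^(−x/11) dx evaluates to 103.479.
Boundary: ½(f(3) + f(41)) = ½(2.28390 + 0.986393) = 1.63515.
So far: 105.114.
k=1: B_{2}/(2)! × [f^{(1)}(41) − f^{(1)}(3)] = 1/12 × (-0.0656137 − 0.553673) = -0.0516072.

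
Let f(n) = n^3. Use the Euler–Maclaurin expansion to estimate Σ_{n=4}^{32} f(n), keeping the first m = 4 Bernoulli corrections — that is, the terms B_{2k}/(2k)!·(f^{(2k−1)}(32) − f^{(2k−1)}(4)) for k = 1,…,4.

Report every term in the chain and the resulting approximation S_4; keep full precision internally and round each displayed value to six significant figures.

The integral term ∫_4^32 x^3 dx = 262080.
Endpoint term: (f(4) + f(32))/2 = (64.0000 + 32768.0)/2 = 16416.0.
So far: 278496.
Order-1 term: 1/12 · (3072.00 − 48.0000) = 252.000.
Partial sum through k=1: 278748.
Order-2 term: −1/720 · (6.00000 − 6.00000) = 0.00000.
Partial sum through k=2: 278748.
Order-3 term: 1/30240 · (0.00000 − 0.00000) = 0.00000.
Partial sum through k=3: 278748.
Order-4 term: −1/1209600 · (0.00000 − 0.00000) = 0.00000.

S_4 ≈ 278748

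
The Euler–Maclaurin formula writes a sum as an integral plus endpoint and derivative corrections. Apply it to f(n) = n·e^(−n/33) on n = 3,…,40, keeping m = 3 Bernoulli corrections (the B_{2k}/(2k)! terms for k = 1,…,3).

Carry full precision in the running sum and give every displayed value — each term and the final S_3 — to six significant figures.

S_3 ≈ 375.175

∫_3^40 x·e^(−x/33) dx evaluates to 367.929.
Endpoint term: (f(3) + f(40))/2 = (2.73930 + 11.9026)/2 = 7.32096.
Integral + boundary = 375.250.
Order-1 term: 1/12 · (-0.0631199 − 0.830092) = -0.0744343.
Running total after k=1: 375.175.
Order-2 term: −1/720 · (0.000488532 − 0.00243920) = 2.70927e-06.
Running total after k=2: 375.175.
Order-3 term: 1/30240 · (9.50436e-07 − 3.77976e-06) = -9.35622e-11.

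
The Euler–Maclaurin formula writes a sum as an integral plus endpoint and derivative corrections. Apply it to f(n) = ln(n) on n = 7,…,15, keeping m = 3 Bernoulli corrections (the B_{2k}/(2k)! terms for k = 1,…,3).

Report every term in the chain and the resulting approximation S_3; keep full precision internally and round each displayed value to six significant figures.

S_3 ≈ 21.3200

The integral term ∫_7^15 ln(x) dx = 18.9994.
Boundary: ½(f(7) + f(15)) = ½(1.94591 + 2.70805) = 2.32698.
Integral + boundary = 21.3264.
k=1: B_{2}/(2)! × [f^{(1)}(15) − f^{(1)}(7)] = 1/12 × (0.0666667 − 0.142857) = -0.00634921.
After k=1: 21.3200.
k=2: B_{4}/(4)! × [f^{(3)}(15) − f^{(3)}(7)] = −1/720 × (0.000592593 − 0.00583090) = 7.27543e-06.
After k=2: 21.3200.
k=3: B_{6}/(6)! × [f^{(5)}(15) − f^{(5)}(7)] = 1/30240 × (3.16049e-05 − 0.00142798) = -4.61763e-08.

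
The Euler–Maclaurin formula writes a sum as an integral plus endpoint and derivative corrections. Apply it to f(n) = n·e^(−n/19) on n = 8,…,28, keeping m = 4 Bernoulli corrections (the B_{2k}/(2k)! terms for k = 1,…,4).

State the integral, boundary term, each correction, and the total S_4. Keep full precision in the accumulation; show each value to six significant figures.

S_4 ≈ 137.934

∫_8^28 x·e^(−x/19) dx evaluates to 132.142.
Boundary: ½(f(8) + f(28)) = ½(5.25084 + 6.41424) = 5.83254.
Running total after boundary: 137.975.
Order-1 term: 1/12 · (-0.108512 − 0.379995) = -0.0407089.
Running total after k=1: 137.934.
Order-2 term: −1/720 · (0.000968555 − 0.00468894) = 5.16720e-06.
Running total after k=2: 137.934.
Order-3 term: 1/30240 · (6.19860e-06 − 2.30617e-05) = -5.57640e-10.
Running total after k=3: 137.934.
Order-4 term: −1/1209600 · (2.69092e-08 − 9.17855e-08) = 5.36345e-14.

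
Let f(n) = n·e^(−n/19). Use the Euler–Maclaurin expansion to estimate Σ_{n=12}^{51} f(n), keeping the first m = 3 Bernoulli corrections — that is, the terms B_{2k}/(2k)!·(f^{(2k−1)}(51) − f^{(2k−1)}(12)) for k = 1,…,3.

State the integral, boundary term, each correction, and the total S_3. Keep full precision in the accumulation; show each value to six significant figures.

The integral term ∫_12^51 x·e^(−x/19) dx = 222.396.
Boundary: ½(f(12) + f(51)) = ½(6.38102 + 3.48203) = 4.93152.
So far: 227.327.
k=1: B_{2}/(2)! × [f^{(1)}(51) − f^{(1)}(12)] = 1/12 × (-0.114990 − 0.195908) = -0.0259082.
After k=1: 227.301.
k=2: B_{4}/(4)! × [f^{(3)}(51) − f^{(3)}(12)] = −1/720 × (5.97245e-05 − 0.00348867) = 4.76243e-06.
After k=2: 227.301.
k=3: B_{6}/(6)! × [f^{(5)}(51) − f^{(5)}(12)] = 1/30240 × (1.21324e-06 − 1.78246e-05) = -5.49316e-10.

S_3 ≈ 227.301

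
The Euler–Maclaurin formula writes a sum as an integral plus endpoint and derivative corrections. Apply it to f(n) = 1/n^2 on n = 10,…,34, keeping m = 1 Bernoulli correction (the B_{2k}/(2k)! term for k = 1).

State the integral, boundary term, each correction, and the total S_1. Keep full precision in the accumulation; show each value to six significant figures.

S_1 ≈ 0.0761832

Integral: ∫_10^34 1/x^2 dx = 0.0705882.
Endpoint term: (f(10) + f(34))/2 = (0.0100000 + 0.000865052)/2 = 0.00543253.
Integral + boundary = 0.0760208.
Order-1 term: 1/12 · (-5.08854e-05 − (-0.00200000)) = 0.000162426.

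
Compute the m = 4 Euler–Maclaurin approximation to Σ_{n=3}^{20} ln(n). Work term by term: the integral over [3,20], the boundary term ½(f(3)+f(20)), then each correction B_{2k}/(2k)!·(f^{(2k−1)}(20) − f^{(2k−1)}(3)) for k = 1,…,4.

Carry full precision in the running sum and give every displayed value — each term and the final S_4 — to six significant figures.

Integral: ∫_3^20 ln(x) dx = 39.6188.
Boundary: ½(f(3) + f(20)) = ½(1.09861 + 2.99573) = 2.04717.
Running total after boundary: 41.6660.
Order-1 term: 1/12 · (0.0500000 − 0.333333) = -0.0236111.
Running total after k=1: 41.6424.
Order-2 term: −1/720 · (0.000250000 − 0.0740741) = 0.000102533.
Running total after k=2: 41.6425.
Order-3 term: 1/30240 · (7.50000e-06 − 0.0987654) = -3.26580e-06.
Running total after k=3: 41.6425.
Order-4 term: −1/1209600 · (5.62500e-07 − 0.329218) = 2.72171e-07.

S_4 ≈ 41.6425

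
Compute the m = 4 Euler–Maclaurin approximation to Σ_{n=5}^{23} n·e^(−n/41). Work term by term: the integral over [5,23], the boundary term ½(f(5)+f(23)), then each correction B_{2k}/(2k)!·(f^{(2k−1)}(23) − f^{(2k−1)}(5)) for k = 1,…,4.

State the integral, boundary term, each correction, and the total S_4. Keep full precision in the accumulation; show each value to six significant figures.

The integral term ∫_5^23 x·e^(−x/41) dx = 172.080.
Endpoint term: (f(5) + f(23))/2 = (4.42596 + 13.1250)/2 = 8.77548.
So far: 180.856.
Order-1 term: 1/12 · (0.250530 − 0.777241) = -0.0438926.
After k=1: 180.812.
Order-2 term: −1/720 · (0.000827980 − 0.00151554) = 9.54946e-07.
After k=2: 180.812.
Order-3 term: 1/30240 · (8.96445e-07 − 1.52809e-06) = -2.08876e-11.
After k=3: 180.812.
Order-4 term: −1/1209600 · (7.73550e-10 − 1.28174e-09) = 4.20129e-16.

S_4 ≈ 180.812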